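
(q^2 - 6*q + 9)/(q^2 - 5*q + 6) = (q - 3)/(q - 2)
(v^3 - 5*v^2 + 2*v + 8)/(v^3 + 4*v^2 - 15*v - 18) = (v^2 - 6*v + 8)/(v^2 + 3*v - 18)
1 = 1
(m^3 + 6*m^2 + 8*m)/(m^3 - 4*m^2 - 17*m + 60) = m*(m + 2)/(m^2 - 8*m + 15)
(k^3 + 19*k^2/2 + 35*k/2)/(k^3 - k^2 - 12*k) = (k^2 + 19*k/2 + 35/2)/(k^2 - k - 12)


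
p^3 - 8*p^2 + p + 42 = (p - 7)*(p - 3)*(p + 2)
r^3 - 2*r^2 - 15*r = r*(r - 5)*(r + 3)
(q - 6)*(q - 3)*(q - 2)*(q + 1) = q^4 - 10*q^3 + 25*q^2 - 36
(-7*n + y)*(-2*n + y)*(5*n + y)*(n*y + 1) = 70*n^4*y - 31*n^3*y^2 + 70*n^3 - 4*n^2*y^3 - 31*n^2*y + n*y^4 - 4*n*y^2 + y^3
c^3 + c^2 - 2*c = c*(c - 1)*(c + 2)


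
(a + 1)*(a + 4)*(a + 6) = a^3 + 11*a^2 + 34*a + 24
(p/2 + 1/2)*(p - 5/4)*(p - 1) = p^3/2 - 5*p^2/8 - p/2 + 5/8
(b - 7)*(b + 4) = b^2 - 3*b - 28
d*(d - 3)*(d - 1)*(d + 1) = d^4 - 3*d^3 - d^2 + 3*d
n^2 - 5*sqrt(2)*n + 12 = (n - 3*sqrt(2))*(n - 2*sqrt(2))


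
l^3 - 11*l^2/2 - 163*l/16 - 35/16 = (l - 7)*(l + 1/4)*(l + 5/4)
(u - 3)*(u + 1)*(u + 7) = u^3 + 5*u^2 - 17*u - 21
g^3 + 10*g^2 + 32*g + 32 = (g + 2)*(g + 4)^2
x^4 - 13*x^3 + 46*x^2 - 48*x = x*(x - 8)*(x - 3)*(x - 2)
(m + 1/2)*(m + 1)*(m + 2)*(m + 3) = m^4 + 13*m^3/2 + 14*m^2 + 23*m/2 + 3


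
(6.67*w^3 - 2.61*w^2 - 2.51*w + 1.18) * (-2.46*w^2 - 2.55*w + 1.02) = -16.4082*w^5 - 10.5879*w^4 + 19.6335*w^3 + 0.8355*w^2 - 5.5692*w + 1.2036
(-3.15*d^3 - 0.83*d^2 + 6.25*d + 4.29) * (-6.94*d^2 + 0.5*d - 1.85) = 21.861*d^5 + 4.1852*d^4 - 37.9625*d^3 - 25.1121*d^2 - 9.4175*d - 7.9365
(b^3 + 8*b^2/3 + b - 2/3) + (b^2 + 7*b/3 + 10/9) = b^3 + 11*b^2/3 + 10*b/3 + 4/9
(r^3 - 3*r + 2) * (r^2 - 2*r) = r^5 - 2*r^4 - 3*r^3 + 8*r^2 - 4*r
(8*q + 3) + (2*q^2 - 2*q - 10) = 2*q^2 + 6*q - 7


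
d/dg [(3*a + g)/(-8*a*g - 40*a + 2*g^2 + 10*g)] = (-4*a*g - 20*a + g^2 + 5*g - (3*a + g)*(-4*a + 2*g + 5))/(2*(4*a*g + 20*a - g^2 - 5*g)^2)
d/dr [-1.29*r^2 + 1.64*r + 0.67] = 1.64 - 2.58*r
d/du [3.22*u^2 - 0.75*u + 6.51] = 6.44*u - 0.75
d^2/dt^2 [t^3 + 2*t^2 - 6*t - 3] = 6*t + 4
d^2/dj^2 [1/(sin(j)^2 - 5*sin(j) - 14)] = (-4*sin(j)^4 + 15*sin(j)^3 - 75*sin(j)^2 + 40*sin(j) + 78)/((sin(j) - 7)^3*(sin(j) + 2)^3)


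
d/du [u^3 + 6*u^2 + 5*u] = 3*u^2 + 12*u + 5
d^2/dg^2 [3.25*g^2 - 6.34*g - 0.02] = 6.50000000000000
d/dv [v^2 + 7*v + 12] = 2*v + 7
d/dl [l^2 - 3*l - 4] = 2*l - 3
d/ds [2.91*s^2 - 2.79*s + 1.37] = 5.82*s - 2.79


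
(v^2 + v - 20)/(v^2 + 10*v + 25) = (v - 4)/(v + 5)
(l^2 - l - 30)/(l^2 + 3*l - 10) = (l - 6)/(l - 2)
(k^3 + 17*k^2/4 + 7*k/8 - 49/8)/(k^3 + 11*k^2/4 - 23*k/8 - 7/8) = (4*k + 7)/(4*k + 1)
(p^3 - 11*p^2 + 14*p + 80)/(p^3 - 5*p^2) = 1 - 6/p - 16/p^2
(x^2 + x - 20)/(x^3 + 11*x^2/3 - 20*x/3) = 3*(x - 4)/(x*(3*x - 4))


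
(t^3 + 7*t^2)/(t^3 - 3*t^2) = (t + 7)/(t - 3)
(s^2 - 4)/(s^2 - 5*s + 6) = (s + 2)/(s - 3)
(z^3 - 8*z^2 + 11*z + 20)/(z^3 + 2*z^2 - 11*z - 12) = (z^2 - 9*z + 20)/(z^2 + z - 12)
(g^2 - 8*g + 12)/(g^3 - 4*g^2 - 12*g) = (g - 2)/(g*(g + 2))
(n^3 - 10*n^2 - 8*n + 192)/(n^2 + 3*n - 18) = (n^3 - 10*n^2 - 8*n + 192)/(n^2 + 3*n - 18)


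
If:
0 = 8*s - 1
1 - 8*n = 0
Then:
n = 1/8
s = 1/8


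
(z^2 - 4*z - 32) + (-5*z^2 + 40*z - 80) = -4*z^2 + 36*z - 112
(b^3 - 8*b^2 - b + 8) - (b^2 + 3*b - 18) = b^3 - 9*b^2 - 4*b + 26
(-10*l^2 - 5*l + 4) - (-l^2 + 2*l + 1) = -9*l^2 - 7*l + 3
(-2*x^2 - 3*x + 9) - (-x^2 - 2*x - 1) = -x^2 - x + 10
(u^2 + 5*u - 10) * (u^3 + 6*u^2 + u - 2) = u^5 + 11*u^4 + 21*u^3 - 57*u^2 - 20*u + 20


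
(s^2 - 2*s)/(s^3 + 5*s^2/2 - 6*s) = 2*(s - 2)/(2*s^2 + 5*s - 12)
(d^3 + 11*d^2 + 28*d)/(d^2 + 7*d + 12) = d*(d + 7)/(d + 3)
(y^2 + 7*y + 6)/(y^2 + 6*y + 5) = (y + 6)/(y + 5)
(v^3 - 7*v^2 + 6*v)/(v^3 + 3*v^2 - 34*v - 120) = v*(v - 1)/(v^2 + 9*v + 20)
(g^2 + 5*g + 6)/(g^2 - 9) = (g + 2)/(g - 3)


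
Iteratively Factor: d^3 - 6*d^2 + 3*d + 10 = (d + 1)*(d^2 - 7*d + 10) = (d - 5)*(d + 1)*(d - 2)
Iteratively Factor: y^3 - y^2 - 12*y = (y - 4)*(y^2 + 3*y) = y*(y - 4)*(y + 3)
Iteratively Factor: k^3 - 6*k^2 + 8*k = (k - 2)*(k^2 - 4*k) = k*(k - 2)*(k - 4)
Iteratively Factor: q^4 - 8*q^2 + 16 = (q + 2)*(q^3 - 2*q^2 - 4*q + 8) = (q - 2)*(q + 2)*(q^2 - 4) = (q - 2)*(q + 2)^2*(q - 2)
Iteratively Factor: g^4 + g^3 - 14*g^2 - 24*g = (g - 4)*(g^3 + 5*g^2 + 6*g) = (g - 4)*(g + 3)*(g^2 + 2*g) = (g - 4)*(g + 2)*(g + 3)*(g)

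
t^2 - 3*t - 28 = (t - 7)*(t + 4)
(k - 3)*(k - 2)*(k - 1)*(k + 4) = k^4 - 2*k^3 - 13*k^2 + 38*k - 24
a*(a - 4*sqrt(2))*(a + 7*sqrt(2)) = a^3 + 3*sqrt(2)*a^2 - 56*a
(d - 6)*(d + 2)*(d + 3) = d^3 - d^2 - 24*d - 36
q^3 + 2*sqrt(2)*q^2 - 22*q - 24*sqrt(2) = (q - 3*sqrt(2))*(q + sqrt(2))*(q + 4*sqrt(2))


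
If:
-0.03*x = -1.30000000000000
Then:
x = 43.33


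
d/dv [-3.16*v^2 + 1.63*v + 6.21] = 1.63 - 6.32*v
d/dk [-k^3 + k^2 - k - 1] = -3*k^2 + 2*k - 1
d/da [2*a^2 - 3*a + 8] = 4*a - 3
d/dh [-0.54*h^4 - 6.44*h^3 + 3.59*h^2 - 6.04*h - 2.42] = -2.16*h^3 - 19.32*h^2 + 7.18*h - 6.04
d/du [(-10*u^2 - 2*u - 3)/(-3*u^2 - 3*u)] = (8*u^2 - 6*u - 3)/(3*u^2*(u^2 + 2*u + 1))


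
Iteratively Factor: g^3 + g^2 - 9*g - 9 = (g + 3)*(g^2 - 2*g - 3) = (g - 3)*(g + 3)*(g + 1)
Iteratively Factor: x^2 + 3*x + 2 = (x + 1)*(x + 2)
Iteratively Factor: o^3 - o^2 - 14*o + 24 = (o - 2)*(o^2 + o - 12) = (o - 3)*(o - 2)*(o + 4)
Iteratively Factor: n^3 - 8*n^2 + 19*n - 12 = (n - 1)*(n^2 - 7*n + 12) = (n - 4)*(n - 1)*(n - 3)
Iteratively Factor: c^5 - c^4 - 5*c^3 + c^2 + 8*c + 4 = (c - 2)*(c^4 + c^3 - 3*c^2 - 5*c - 2) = (c - 2)*(c + 1)*(c^3 - 3*c - 2) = (c - 2)^2*(c + 1)*(c^2 + 2*c + 1) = (c - 2)^2*(c + 1)^2*(c + 1)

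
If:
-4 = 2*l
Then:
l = -2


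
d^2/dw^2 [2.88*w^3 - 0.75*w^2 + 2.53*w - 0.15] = 17.28*w - 1.5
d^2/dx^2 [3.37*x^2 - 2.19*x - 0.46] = 6.74000000000000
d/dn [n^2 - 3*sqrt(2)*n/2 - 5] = 2*n - 3*sqrt(2)/2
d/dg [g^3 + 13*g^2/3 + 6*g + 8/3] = 3*g^2 + 26*g/3 + 6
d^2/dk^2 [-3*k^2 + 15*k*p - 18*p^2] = -6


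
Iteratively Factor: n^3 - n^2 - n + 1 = (n + 1)*(n^2 - 2*n + 1) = (n - 1)*(n + 1)*(n - 1)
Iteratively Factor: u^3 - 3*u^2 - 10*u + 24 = (u - 2)*(u^2 - u - 12) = (u - 2)*(u + 3)*(u - 4)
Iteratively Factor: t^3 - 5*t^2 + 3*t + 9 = (t + 1)*(t^2 - 6*t + 9) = (t - 3)*(t + 1)*(t - 3)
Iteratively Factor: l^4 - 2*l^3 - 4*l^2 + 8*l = (l + 2)*(l^3 - 4*l^2 + 4*l) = (l - 2)*(l + 2)*(l^2 - 2*l) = l*(l - 2)*(l + 2)*(l - 2)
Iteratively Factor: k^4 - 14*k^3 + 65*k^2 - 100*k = (k - 5)*(k^3 - 9*k^2 + 20*k) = (k - 5)*(k - 4)*(k^2 - 5*k) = (k - 5)^2*(k - 4)*(k)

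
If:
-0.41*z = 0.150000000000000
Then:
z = -0.37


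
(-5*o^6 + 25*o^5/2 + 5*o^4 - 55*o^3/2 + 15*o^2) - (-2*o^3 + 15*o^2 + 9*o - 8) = -5*o^6 + 25*o^5/2 + 5*o^4 - 51*o^3/2 - 9*o + 8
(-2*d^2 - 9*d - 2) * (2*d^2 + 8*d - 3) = -4*d^4 - 34*d^3 - 70*d^2 + 11*d + 6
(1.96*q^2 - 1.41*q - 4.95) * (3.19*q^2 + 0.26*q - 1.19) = 6.2524*q^4 - 3.9883*q^3 - 18.4895*q^2 + 0.3909*q + 5.8905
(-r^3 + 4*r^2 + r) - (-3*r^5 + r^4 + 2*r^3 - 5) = 3*r^5 - r^4 - 3*r^3 + 4*r^2 + r + 5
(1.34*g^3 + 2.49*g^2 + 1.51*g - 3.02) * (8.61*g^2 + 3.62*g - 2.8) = 11.5374*g^5 + 26.2897*g^4 + 18.2629*g^3 - 27.508*g^2 - 15.1604*g + 8.456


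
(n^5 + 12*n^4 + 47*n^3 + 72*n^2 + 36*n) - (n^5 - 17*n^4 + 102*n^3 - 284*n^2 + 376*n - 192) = 29*n^4 - 55*n^3 + 356*n^2 - 340*n + 192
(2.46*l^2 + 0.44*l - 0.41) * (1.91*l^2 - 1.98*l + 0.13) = 4.6986*l^4 - 4.0304*l^3 - 1.3345*l^2 + 0.869*l - 0.0533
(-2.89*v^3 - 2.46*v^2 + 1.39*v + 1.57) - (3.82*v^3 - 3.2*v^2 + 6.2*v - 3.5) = -6.71*v^3 + 0.74*v^2 - 4.81*v + 5.07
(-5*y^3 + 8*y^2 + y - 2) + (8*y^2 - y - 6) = -5*y^3 + 16*y^2 - 8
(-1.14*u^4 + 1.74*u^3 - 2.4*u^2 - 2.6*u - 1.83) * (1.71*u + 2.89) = -1.9494*u^5 - 0.3192*u^4 + 0.9246*u^3 - 11.382*u^2 - 10.6433*u - 5.2887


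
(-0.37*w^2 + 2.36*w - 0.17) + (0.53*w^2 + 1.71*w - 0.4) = 0.16*w^2 + 4.07*w - 0.57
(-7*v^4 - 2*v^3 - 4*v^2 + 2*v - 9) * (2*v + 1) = -14*v^5 - 11*v^4 - 10*v^3 - 16*v - 9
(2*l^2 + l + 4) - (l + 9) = 2*l^2 - 5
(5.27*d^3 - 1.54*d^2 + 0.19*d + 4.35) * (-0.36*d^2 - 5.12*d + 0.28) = -1.8972*d^5 - 26.428*d^4 + 9.292*d^3 - 2.97*d^2 - 22.2188*d + 1.218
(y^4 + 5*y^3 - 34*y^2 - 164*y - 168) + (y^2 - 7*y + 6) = y^4 + 5*y^3 - 33*y^2 - 171*y - 162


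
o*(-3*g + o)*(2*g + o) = -6*g^2*o - g*o^2 + o^3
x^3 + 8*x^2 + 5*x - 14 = (x - 1)*(x + 2)*(x + 7)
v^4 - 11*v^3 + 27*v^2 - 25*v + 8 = (v - 8)*(v - 1)^3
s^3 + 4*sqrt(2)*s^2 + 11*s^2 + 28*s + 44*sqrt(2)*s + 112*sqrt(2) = (s + 4)*(s + 7)*(s + 4*sqrt(2))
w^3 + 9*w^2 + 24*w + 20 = (w + 2)^2*(w + 5)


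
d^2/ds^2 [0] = 0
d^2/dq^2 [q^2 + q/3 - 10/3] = 2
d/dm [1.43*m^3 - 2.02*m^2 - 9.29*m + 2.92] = 4.29*m^2 - 4.04*m - 9.29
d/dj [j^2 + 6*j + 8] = 2*j + 6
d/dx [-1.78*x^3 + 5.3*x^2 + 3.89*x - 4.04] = -5.34*x^2 + 10.6*x + 3.89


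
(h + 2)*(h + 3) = h^2 + 5*h + 6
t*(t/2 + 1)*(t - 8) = t^3/2 - 3*t^2 - 8*t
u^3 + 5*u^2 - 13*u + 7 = (u - 1)^2*(u + 7)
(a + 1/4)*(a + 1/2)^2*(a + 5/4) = a^4 + 5*a^3/2 + 33*a^2/16 + 11*a/16 + 5/64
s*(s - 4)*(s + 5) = s^3 + s^2 - 20*s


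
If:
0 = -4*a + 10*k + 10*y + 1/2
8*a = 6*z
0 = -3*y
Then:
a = 3*z/4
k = 3*z/10 - 1/20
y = 0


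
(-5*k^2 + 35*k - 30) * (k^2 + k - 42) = -5*k^4 + 30*k^3 + 215*k^2 - 1500*k + 1260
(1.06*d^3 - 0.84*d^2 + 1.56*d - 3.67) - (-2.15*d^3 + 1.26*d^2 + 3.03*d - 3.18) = 3.21*d^3 - 2.1*d^2 - 1.47*d - 0.49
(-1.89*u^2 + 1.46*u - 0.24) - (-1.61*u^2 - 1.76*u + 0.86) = -0.28*u^2 + 3.22*u - 1.1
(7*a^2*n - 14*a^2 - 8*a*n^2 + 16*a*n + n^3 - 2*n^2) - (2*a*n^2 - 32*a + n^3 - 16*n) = 7*a^2*n - 14*a^2 - 10*a*n^2 + 16*a*n + 32*a - 2*n^2 + 16*n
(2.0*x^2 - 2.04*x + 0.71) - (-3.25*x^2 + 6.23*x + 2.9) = 5.25*x^2 - 8.27*x - 2.19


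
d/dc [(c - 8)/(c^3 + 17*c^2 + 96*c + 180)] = (-2*c^2 + 19*c + 158)/(c^5 + 28*c^4 + 313*c^3 + 1746*c^2 + 4860*c + 5400)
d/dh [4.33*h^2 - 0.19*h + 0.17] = 8.66*h - 0.19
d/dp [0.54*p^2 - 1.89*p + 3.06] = 1.08*p - 1.89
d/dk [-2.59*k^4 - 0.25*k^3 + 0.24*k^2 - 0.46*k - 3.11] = -10.36*k^3 - 0.75*k^2 + 0.48*k - 0.46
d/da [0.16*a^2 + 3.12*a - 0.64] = 0.32*a + 3.12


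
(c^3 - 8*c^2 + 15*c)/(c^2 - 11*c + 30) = c*(c - 3)/(c - 6)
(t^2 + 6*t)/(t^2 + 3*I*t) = (t + 6)/(t + 3*I)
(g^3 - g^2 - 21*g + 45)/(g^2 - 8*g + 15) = (g^2 + 2*g - 15)/(g - 5)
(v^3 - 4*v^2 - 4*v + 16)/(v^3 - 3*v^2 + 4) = (v^2 - 2*v - 8)/(v^2 - v - 2)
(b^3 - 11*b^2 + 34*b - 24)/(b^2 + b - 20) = (b^2 - 7*b + 6)/(b + 5)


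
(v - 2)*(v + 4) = v^2 + 2*v - 8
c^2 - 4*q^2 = (c - 2*q)*(c + 2*q)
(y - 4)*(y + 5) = y^2 + y - 20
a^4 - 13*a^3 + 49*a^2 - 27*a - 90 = (a - 6)*(a - 5)*(a - 3)*(a + 1)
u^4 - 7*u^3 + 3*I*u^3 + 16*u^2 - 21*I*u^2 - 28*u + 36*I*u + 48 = (u - 4)*(u - 3)*(u - I)*(u + 4*I)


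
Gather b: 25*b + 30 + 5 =25*b + 35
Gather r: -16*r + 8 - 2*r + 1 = 9 - 18*r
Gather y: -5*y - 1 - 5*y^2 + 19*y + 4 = -5*y^2 + 14*y + 3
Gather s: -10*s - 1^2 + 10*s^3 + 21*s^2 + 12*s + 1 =10*s^3 + 21*s^2 + 2*s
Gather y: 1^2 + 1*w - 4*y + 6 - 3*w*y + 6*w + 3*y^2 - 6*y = 7*w + 3*y^2 + y*(-3*w - 10) + 7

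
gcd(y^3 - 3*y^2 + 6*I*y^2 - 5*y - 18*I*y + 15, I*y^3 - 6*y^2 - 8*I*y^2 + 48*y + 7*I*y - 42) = 1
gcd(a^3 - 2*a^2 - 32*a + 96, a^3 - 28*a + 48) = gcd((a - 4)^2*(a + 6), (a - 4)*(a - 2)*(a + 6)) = a^2 + 2*a - 24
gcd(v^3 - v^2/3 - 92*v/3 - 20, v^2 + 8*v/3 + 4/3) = v + 2/3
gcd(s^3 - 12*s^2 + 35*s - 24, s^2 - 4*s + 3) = s^2 - 4*s + 3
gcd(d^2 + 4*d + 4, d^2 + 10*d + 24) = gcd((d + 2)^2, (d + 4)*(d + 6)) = 1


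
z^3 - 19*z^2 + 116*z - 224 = (z - 8)*(z - 7)*(z - 4)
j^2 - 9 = (j - 3)*(j + 3)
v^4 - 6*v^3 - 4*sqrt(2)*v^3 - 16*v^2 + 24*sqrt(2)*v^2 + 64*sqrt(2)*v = v*(v - 8)*(v + 2)*(v - 4*sqrt(2))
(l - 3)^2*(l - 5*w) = l^3 - 5*l^2*w - 6*l^2 + 30*l*w + 9*l - 45*w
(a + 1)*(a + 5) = a^2 + 6*a + 5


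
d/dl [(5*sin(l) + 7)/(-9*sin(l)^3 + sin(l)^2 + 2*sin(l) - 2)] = 2*(45*sin(l)^3 + 92*sin(l)^2 - 7*sin(l) - 12)*cos(l)/(9*sin(l)^3 - sin(l)^2 - 2*sin(l) + 2)^2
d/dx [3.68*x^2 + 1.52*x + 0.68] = 7.36*x + 1.52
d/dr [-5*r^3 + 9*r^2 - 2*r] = -15*r^2 + 18*r - 2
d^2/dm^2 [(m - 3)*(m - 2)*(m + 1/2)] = 6*m - 9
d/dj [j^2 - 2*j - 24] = 2*j - 2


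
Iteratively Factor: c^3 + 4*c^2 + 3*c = (c)*(c^2 + 4*c + 3) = c*(c + 1)*(c + 3)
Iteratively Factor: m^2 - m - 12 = (m + 3)*(m - 4)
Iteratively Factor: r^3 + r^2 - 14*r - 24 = (r + 3)*(r^2 - 2*r - 8) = (r - 4)*(r + 3)*(r + 2)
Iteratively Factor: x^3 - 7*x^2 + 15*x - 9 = (x - 1)*(x^2 - 6*x + 9) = (x - 3)*(x - 1)*(x - 3)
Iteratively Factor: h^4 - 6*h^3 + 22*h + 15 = (h - 5)*(h^3 - h^2 - 5*h - 3) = (h - 5)*(h + 1)*(h^2 - 2*h - 3) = (h - 5)*(h + 1)^2*(h - 3)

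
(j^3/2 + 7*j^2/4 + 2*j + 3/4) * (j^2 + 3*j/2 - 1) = j^5/2 + 5*j^4/2 + 33*j^3/8 + 2*j^2 - 7*j/8 - 3/4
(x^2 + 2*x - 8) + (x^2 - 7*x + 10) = 2*x^2 - 5*x + 2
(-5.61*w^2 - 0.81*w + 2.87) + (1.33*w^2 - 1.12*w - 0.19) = -4.28*w^2 - 1.93*w + 2.68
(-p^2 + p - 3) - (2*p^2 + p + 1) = -3*p^2 - 4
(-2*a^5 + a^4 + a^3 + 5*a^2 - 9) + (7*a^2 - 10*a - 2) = -2*a^5 + a^4 + a^3 + 12*a^2 - 10*a - 11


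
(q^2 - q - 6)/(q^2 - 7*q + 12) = (q + 2)/(q - 4)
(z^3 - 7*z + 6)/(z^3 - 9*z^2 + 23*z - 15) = (z^2 + z - 6)/(z^2 - 8*z + 15)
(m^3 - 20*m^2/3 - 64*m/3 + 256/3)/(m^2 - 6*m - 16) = (3*m^2 + 4*m - 32)/(3*(m + 2))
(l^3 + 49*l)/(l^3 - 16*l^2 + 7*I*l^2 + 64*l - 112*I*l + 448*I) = l*(l - 7*I)/(l^2 - 16*l + 64)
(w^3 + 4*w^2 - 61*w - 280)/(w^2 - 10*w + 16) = (w^2 + 12*w + 35)/(w - 2)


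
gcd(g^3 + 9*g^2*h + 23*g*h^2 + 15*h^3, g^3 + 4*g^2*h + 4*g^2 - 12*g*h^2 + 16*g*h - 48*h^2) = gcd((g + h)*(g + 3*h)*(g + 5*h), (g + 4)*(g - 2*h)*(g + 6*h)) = 1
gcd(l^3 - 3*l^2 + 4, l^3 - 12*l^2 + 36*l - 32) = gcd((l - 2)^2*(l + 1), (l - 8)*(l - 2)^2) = l^2 - 4*l + 4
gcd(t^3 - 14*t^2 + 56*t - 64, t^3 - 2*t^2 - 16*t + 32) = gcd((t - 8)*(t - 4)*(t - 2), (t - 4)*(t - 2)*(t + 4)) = t^2 - 6*t + 8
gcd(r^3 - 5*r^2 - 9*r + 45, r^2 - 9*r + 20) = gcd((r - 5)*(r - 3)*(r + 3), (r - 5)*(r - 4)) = r - 5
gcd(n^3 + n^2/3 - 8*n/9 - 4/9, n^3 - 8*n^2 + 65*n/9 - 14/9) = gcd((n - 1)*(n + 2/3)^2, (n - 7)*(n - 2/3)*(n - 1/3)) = 1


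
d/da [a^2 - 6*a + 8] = 2*a - 6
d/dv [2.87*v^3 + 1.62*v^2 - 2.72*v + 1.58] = 8.61*v^2 + 3.24*v - 2.72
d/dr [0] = 0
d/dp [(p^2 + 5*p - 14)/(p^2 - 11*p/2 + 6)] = 2*(-21*p^2 + 80*p - 94)/(4*p^4 - 44*p^3 + 169*p^2 - 264*p + 144)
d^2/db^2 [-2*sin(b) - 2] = 2*sin(b)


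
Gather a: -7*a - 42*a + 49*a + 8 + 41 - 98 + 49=0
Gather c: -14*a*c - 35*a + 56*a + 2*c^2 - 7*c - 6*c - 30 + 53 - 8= 21*a + 2*c^2 + c*(-14*a - 13) + 15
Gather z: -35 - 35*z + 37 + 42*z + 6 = 7*z + 8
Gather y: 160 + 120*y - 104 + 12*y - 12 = 132*y + 44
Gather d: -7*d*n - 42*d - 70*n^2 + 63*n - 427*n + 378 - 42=d*(-7*n - 42) - 70*n^2 - 364*n + 336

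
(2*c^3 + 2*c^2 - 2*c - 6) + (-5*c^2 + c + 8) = 2*c^3 - 3*c^2 - c + 2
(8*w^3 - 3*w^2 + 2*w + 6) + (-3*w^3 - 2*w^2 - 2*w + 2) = 5*w^3 - 5*w^2 + 8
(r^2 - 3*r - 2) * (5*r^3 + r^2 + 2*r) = 5*r^5 - 14*r^4 - 11*r^3 - 8*r^2 - 4*r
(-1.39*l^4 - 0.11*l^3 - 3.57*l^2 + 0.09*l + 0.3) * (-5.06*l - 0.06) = 7.0334*l^5 + 0.64*l^4 + 18.0708*l^3 - 0.2412*l^2 - 1.5234*l - 0.018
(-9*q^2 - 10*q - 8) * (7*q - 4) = -63*q^3 - 34*q^2 - 16*q + 32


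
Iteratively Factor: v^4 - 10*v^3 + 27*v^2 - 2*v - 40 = (v + 1)*(v^3 - 11*v^2 + 38*v - 40) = (v - 2)*(v + 1)*(v^2 - 9*v + 20) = (v - 4)*(v - 2)*(v + 1)*(v - 5)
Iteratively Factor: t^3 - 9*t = (t + 3)*(t^2 - 3*t) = (t - 3)*(t + 3)*(t)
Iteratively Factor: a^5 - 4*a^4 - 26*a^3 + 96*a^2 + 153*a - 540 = (a + 3)*(a^4 - 7*a^3 - 5*a^2 + 111*a - 180) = (a + 3)*(a + 4)*(a^3 - 11*a^2 + 39*a - 45) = (a - 3)*(a + 3)*(a + 4)*(a^2 - 8*a + 15) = (a - 3)^2*(a + 3)*(a + 4)*(a - 5)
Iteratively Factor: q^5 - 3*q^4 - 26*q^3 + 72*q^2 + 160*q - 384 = (q + 4)*(q^4 - 7*q^3 + 2*q^2 + 64*q - 96) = (q - 4)*(q + 4)*(q^3 - 3*q^2 - 10*q + 24) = (q - 4)*(q - 2)*(q + 4)*(q^2 - q - 12) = (q - 4)*(q - 2)*(q + 3)*(q + 4)*(q - 4)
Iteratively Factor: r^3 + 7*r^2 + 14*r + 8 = (r + 2)*(r^2 + 5*r + 4) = (r + 1)*(r + 2)*(r + 4)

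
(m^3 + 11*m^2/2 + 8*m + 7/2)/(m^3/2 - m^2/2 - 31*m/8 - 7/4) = 4*(2*m^3 + 11*m^2 + 16*m + 7)/(4*m^3 - 4*m^2 - 31*m - 14)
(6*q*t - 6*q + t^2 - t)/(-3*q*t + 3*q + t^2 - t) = (-6*q - t)/(3*q - t)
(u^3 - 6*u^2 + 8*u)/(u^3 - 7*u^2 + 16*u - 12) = u*(u - 4)/(u^2 - 5*u + 6)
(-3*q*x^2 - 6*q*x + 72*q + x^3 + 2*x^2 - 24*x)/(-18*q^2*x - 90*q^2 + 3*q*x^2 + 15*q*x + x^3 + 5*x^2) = (x^2 + 2*x - 24)/(6*q*x + 30*q + x^2 + 5*x)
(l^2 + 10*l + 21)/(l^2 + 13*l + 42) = (l + 3)/(l + 6)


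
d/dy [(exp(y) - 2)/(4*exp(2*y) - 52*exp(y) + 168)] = (-(exp(y) - 2)*(2*exp(y) - 13) + exp(2*y) - 13*exp(y) + 42)*exp(y)/(4*(exp(2*y) - 13*exp(y) + 42)^2)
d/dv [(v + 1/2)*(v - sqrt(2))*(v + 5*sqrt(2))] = 3*v^2 + v + 8*sqrt(2)*v - 10 + 2*sqrt(2)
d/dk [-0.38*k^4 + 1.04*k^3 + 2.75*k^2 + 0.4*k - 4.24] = -1.52*k^3 + 3.12*k^2 + 5.5*k + 0.4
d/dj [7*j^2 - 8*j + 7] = 14*j - 8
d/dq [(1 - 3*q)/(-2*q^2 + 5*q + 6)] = (-6*q^2 + 4*q - 23)/(4*q^4 - 20*q^3 + q^2 + 60*q + 36)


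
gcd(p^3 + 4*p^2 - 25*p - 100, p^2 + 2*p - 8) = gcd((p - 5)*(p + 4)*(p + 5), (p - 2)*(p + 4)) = p + 4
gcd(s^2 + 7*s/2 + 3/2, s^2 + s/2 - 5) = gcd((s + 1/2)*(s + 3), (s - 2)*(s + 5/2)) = 1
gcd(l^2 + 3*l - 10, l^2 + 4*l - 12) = l - 2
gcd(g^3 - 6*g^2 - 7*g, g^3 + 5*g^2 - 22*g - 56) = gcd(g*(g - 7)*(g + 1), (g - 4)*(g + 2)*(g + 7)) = 1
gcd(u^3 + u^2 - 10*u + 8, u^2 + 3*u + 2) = 1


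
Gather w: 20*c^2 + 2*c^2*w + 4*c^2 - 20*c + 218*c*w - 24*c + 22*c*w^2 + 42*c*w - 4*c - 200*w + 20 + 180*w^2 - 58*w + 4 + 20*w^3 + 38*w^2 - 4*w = 24*c^2 - 48*c + 20*w^3 + w^2*(22*c + 218) + w*(2*c^2 + 260*c - 262) + 24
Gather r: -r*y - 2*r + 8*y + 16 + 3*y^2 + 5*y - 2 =r*(-y - 2) + 3*y^2 + 13*y + 14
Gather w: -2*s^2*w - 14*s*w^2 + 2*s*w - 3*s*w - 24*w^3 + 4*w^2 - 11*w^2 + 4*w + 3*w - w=-24*w^3 + w^2*(-14*s - 7) + w*(-2*s^2 - s + 6)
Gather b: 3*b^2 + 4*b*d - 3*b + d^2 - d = 3*b^2 + b*(4*d - 3) + d^2 - d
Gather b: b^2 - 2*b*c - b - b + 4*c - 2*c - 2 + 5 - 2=b^2 + b*(-2*c - 2) + 2*c + 1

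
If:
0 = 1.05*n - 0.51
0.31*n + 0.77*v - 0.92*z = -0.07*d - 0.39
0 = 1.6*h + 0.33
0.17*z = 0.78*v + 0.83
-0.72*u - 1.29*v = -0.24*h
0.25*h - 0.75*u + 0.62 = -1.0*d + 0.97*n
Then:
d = 1.35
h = -0.21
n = 0.49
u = 1.93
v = -1.12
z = -0.24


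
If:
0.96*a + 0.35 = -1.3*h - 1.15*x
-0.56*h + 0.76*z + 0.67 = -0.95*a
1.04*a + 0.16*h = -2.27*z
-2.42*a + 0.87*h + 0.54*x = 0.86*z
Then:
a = 0.09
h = 1.18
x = -1.71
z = -0.12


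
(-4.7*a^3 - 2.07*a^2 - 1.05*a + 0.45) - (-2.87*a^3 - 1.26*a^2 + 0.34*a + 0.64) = -1.83*a^3 - 0.81*a^2 - 1.39*a - 0.19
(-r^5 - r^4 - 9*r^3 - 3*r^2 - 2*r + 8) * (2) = -2*r^5 - 2*r^4 - 18*r^3 - 6*r^2 - 4*r + 16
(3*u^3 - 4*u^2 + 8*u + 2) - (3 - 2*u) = 3*u^3 - 4*u^2 + 10*u - 1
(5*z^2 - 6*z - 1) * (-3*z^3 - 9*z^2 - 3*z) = -15*z^5 - 27*z^4 + 42*z^3 + 27*z^2 + 3*z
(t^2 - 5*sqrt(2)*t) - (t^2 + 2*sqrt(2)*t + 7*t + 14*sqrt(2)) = -7*sqrt(2)*t - 7*t - 14*sqrt(2)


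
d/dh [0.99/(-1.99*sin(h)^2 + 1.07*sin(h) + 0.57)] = (3.9402*sin(h) - 1.0593)*cos(h)/(-1.99*sin(h)^2 + 1.07*sin(h) + 0.57)^2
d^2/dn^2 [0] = 0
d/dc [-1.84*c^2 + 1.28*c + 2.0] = 1.28 - 3.68*c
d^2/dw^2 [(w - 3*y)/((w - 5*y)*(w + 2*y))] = 2*(-w^3 + 9*w^2*y - 57*w*y^2 + 87*y^3)/(-w^6 + 9*w^5*y + 3*w^4*y^2 - 153*w^3*y^3 - 30*w^2*y^4 + 900*w*y^5 + 1000*y^6)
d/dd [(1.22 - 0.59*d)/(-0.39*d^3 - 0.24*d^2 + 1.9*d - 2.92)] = (-0.4602*d^3 + 1.2858*d^2 + 0.5856*d - 0.5952)/(0.1521*d^6 + 0.1872*d^5 - 1.4244*d^4 + 1.3656*d^3 + 5.0116*d^2 - 11.096*d + 8.5264)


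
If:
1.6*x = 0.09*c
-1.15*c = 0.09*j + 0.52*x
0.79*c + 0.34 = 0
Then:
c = -0.43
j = 5.64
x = -0.02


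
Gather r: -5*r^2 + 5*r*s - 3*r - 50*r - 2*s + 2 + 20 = -5*r^2 + r*(5*s - 53) - 2*s + 22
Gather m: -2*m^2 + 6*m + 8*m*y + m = -2*m^2 + m*(8*y + 7)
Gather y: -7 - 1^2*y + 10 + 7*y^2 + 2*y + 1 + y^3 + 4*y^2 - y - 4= y^3 + 11*y^2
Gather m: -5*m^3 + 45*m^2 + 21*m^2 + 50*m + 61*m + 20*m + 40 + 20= -5*m^3 + 66*m^2 + 131*m + 60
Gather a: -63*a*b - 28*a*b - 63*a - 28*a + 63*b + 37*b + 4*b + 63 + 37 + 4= a*(-91*b - 91) + 104*b + 104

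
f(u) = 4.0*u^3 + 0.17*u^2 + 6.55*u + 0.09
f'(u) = 12.0*u^2 + 0.34*u + 6.55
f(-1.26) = -15.89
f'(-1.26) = 25.17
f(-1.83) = -35.84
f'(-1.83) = 46.11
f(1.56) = 25.91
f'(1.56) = 36.28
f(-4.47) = -383.05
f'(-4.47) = 244.80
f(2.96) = 124.70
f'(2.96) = 112.70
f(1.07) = 12.19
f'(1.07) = 20.65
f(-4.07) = -293.43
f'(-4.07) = 203.94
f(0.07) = 0.55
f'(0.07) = 6.63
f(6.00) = 909.51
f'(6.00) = 440.59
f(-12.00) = -6966.03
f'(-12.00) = 1730.47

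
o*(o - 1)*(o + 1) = o^3 - o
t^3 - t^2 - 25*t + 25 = (t - 5)*(t - 1)*(t + 5)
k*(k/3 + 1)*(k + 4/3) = k^3/3 + 13*k^2/9 + 4*k/3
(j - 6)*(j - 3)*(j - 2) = j^3 - 11*j^2 + 36*j - 36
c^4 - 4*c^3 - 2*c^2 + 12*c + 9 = (c - 3)^2*(c + 1)^2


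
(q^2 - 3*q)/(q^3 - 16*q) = (q - 3)/(q^2 - 16)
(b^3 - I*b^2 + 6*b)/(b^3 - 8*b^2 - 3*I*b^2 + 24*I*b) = (b + 2*I)/(b - 8)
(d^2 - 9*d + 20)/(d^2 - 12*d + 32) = (d - 5)/(d - 8)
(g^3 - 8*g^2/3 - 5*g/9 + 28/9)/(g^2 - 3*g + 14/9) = (3*g^2 - g - 4)/(3*g - 2)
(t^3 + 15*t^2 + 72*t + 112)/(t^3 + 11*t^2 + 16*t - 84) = (t^2 + 8*t + 16)/(t^2 + 4*t - 12)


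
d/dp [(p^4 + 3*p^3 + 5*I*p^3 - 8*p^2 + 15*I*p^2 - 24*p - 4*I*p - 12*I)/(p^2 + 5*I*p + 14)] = (2*p^5 + p^4*(3 + 20*I) + p^3*(6 + 30*I) + p^2*(75 + 174*I) + p*(-224 + 444*I) - 396 - 56*I)/(p^4 + 10*I*p^3 + 3*p^2 + 140*I*p + 196)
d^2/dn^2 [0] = 0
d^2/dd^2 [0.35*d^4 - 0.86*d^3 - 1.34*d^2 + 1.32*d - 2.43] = 4.2*d^2 - 5.16*d - 2.68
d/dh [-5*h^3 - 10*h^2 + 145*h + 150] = -15*h^2 - 20*h + 145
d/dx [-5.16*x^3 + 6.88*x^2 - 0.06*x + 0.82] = -15.48*x^2 + 13.76*x - 0.06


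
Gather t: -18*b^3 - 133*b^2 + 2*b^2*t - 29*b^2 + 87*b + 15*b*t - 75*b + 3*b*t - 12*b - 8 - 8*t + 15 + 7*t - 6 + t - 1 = -18*b^3 - 162*b^2 + t*(2*b^2 + 18*b)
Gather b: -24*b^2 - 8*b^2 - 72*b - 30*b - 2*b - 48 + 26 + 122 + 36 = -32*b^2 - 104*b + 136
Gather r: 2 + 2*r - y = 2*r - y + 2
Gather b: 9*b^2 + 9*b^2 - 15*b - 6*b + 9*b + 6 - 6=18*b^2 - 12*b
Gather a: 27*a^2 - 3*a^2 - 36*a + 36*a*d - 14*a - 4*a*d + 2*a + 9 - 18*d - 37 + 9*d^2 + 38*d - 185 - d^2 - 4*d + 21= 24*a^2 + a*(32*d - 48) + 8*d^2 + 16*d - 192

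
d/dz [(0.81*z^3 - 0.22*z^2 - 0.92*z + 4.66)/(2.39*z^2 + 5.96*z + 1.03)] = (1.9359*z^4 + 9.6552*z^3 + 3.3905*z^2 - 22.728*z - 28.7212)/(5.7121*z^4 + 28.4888*z^3 + 40.445*z^2 + 12.2776*z + 1.0609)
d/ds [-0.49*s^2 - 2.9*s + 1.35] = -0.98*s - 2.9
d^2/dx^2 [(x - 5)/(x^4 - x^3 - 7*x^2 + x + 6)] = 2*((x - 5)*(4*x^3 - 3*x^2 - 14*x + 1)^2 + (-4*x^3 + 3*x^2 + 14*x + (x - 5)*(-6*x^2 + 3*x + 7) - 1)*(x^4 - x^3 - 7*x^2 + x + 6))/(x^4 - x^3 - 7*x^2 + x + 6)^3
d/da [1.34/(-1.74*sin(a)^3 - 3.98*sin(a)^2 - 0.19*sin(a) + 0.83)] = (6.9948*sin(a)^2 + 10.6664*sin(a) + 0.2546)*cos(a)/(1.74*sin(a)^3 + 3.98*sin(a)^2 + 0.19*sin(a) - 0.83)^2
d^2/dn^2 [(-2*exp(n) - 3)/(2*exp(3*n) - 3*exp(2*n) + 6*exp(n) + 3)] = (-32*exp(6*n) - 72*exp(5*n) + 276*exp(4*n) - 60*exp(3*n) + 216*exp(2*n) - 180*exp(n) + 36)*exp(n)/(8*exp(9*n) - 36*exp(8*n) + 126*exp(7*n) - 207*exp(6*n) + 270*exp(5*n) - 27*exp(4*n) - 54*exp(3*n) + 243*exp(2*n) + 162*exp(n) + 27)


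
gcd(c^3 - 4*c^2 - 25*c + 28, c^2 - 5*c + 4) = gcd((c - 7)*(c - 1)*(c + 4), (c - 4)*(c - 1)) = c - 1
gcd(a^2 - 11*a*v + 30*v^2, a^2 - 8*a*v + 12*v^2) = -a + 6*v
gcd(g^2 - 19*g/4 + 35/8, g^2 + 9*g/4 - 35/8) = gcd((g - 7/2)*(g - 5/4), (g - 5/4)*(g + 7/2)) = g - 5/4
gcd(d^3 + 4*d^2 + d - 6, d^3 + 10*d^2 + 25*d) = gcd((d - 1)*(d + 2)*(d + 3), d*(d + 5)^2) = 1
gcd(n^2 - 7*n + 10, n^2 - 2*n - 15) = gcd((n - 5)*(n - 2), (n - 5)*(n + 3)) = n - 5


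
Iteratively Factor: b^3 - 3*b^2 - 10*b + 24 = (b - 2)*(b^2 - b - 12) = (b - 2)*(b + 3)*(b - 4)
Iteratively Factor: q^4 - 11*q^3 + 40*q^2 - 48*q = (q - 4)*(q^3 - 7*q^2 + 12*q) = (q - 4)^2*(q^2 - 3*q) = (q - 4)^2*(q - 3)*(q)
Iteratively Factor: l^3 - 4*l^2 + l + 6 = (l - 2)*(l^2 - 2*l - 3) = (l - 2)*(l + 1)*(l - 3)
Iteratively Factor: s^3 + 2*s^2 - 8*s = (s)*(s^2 + 2*s - 8) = s*(s - 2)*(s + 4)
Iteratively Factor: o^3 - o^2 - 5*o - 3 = (o + 1)*(o^2 - 2*o - 3) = (o + 1)^2*(o - 3)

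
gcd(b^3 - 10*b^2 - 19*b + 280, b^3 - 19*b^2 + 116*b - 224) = b^2 - 15*b + 56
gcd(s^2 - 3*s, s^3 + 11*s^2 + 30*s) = s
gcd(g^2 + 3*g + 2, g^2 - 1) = g + 1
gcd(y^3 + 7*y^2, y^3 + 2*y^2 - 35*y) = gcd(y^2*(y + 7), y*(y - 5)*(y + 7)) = y^2 + 7*y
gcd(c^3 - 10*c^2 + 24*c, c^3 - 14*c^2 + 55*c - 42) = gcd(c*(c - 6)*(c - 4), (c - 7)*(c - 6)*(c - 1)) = c - 6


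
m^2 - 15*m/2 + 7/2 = (m - 7)*(m - 1/2)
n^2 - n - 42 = (n - 7)*(n + 6)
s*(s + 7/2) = s^2 + 7*s/2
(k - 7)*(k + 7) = k^2 - 49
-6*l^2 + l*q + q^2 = (-2*l + q)*(3*l + q)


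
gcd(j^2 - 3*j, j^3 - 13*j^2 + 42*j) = j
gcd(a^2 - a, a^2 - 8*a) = a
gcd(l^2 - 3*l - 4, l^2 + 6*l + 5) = l + 1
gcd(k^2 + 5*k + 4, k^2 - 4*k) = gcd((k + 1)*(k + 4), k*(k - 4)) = 1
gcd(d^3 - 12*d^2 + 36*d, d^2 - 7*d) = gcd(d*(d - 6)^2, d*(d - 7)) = d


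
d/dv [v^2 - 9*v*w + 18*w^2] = 2*v - 9*w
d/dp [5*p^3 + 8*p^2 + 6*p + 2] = 15*p^2 + 16*p + 6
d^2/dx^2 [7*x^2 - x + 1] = 14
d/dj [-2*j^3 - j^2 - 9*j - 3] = -6*j^2 - 2*j - 9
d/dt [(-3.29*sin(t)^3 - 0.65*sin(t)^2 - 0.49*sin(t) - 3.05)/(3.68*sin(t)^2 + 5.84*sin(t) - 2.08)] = (-12.1072*sin(t)^4 - 38.4272*sin(t)^3 + 18.5368*sin(t)^2 + 25.152*sin(t) + 18.8312)*cos(t)/(13.5424*sin(t)^4 + 42.9824*sin(t)^3 + 18.7968*sin(t)^2 - 24.2944*sin(t) + 4.3264)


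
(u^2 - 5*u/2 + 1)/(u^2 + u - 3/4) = 2*(u - 2)/(2*u + 3)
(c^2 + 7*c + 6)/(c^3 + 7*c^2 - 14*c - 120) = (c + 1)/(c^2 + c - 20)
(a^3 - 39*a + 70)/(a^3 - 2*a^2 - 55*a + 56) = (a^2 - 7*a + 10)/(a^2 - 9*a + 8)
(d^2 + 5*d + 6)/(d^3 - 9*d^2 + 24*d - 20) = (d^2 + 5*d + 6)/(d^3 - 9*d^2 + 24*d - 20)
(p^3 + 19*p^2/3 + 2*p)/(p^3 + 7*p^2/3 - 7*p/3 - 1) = p*(p + 6)/(p^2 + 2*p - 3)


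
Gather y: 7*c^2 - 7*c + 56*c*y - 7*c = 7*c^2 + 56*c*y - 14*c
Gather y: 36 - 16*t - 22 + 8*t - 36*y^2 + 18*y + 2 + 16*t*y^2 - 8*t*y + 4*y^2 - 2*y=-8*t + y^2*(16*t - 32) + y*(16 - 8*t) + 16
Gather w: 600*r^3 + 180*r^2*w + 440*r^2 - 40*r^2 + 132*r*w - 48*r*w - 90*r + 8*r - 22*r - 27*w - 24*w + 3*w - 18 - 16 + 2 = 600*r^3 + 400*r^2 - 104*r + w*(180*r^2 + 84*r - 48) - 32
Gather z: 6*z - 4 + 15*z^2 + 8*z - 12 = 15*z^2 + 14*z - 16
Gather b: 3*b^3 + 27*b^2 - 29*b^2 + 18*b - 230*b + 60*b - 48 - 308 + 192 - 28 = 3*b^3 - 2*b^2 - 152*b - 192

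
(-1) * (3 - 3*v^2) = 3*v^2 - 3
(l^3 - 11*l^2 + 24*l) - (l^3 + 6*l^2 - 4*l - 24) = -17*l^2 + 28*l + 24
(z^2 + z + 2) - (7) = z^2 + z - 5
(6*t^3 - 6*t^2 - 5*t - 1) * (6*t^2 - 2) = 36*t^5 - 36*t^4 - 42*t^3 + 6*t^2 + 10*t + 2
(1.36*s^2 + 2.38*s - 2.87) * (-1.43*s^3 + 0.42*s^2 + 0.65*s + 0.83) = -1.9448*s^5 - 2.8322*s^4 + 5.9877*s^3 + 1.4704*s^2 + 0.1099*s - 2.3821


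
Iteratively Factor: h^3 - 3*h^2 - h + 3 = (h - 1)*(h^2 - 2*h - 3) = (h - 3)*(h - 1)*(h + 1)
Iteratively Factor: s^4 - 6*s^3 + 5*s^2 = (s)*(s^3 - 6*s^2 + 5*s) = s*(s - 5)*(s^2 - s) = s*(s - 5)*(s - 1)*(s)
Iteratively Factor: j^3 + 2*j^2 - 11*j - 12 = (j + 1)*(j^2 + j - 12) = (j + 1)*(j + 4)*(j - 3)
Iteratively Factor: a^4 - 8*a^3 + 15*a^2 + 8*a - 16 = (a - 4)*(a^3 - 4*a^2 - a + 4) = (a - 4)*(a + 1)*(a^2 - 5*a + 4) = (a - 4)^2*(a + 1)*(a - 1)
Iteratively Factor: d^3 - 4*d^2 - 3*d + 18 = (d + 2)*(d^2 - 6*d + 9) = (d - 3)*(d + 2)*(d - 3)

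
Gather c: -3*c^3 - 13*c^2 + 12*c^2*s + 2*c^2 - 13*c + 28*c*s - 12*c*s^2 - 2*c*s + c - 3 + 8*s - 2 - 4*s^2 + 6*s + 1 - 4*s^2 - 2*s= -3*c^3 + c^2*(12*s - 11) + c*(-12*s^2 + 26*s - 12) - 8*s^2 + 12*s - 4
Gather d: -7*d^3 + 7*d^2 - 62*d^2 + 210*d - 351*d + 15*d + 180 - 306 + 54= -7*d^3 - 55*d^2 - 126*d - 72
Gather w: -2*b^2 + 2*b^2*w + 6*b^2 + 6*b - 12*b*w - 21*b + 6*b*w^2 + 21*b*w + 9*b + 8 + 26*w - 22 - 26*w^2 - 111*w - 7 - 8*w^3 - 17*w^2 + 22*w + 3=4*b^2 - 6*b - 8*w^3 + w^2*(6*b - 43) + w*(2*b^2 + 9*b - 63) - 18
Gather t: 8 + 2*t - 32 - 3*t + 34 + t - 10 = 0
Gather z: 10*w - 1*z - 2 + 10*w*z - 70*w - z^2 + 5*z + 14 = -60*w - z^2 + z*(10*w + 4) + 12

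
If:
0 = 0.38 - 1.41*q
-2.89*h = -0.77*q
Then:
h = 0.07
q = 0.27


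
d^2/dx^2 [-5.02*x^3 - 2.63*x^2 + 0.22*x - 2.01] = -30.12*x - 5.26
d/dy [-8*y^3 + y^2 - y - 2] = -24*y^2 + 2*y - 1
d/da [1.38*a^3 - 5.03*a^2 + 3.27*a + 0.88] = 4.14*a^2 - 10.06*a + 3.27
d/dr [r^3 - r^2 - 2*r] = 3*r^2 - 2*r - 2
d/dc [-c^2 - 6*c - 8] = -2*c - 6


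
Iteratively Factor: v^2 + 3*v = (v + 3)*(v)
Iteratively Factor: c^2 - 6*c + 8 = (c - 2)*(c - 4)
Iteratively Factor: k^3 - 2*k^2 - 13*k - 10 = (k - 5)*(k^2 + 3*k + 2) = (k - 5)*(k + 1)*(k + 2)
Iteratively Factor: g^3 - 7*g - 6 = (g - 3)*(g^2 + 3*g + 2) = (g - 3)*(g + 1)*(g + 2)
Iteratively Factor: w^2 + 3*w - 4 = (w + 4)*(w - 1)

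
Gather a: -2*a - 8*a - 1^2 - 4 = -10*a - 5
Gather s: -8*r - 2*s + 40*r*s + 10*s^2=-8*r + 10*s^2 + s*(40*r - 2)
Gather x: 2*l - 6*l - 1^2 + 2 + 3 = 4 - 4*l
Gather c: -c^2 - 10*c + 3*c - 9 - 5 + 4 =-c^2 - 7*c - 10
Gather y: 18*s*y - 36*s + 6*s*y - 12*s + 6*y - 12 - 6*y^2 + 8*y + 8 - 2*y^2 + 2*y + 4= -48*s - 8*y^2 + y*(24*s + 16)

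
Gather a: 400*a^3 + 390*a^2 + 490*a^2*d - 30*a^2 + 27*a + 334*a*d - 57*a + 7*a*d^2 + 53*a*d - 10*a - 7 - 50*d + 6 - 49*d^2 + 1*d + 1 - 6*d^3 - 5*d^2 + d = 400*a^3 + a^2*(490*d + 360) + a*(7*d^2 + 387*d - 40) - 6*d^3 - 54*d^2 - 48*d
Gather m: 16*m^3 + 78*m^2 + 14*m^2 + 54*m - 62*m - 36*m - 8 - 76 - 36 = 16*m^3 + 92*m^2 - 44*m - 120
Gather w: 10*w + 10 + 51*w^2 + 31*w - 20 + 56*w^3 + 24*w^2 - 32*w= 56*w^3 + 75*w^2 + 9*w - 10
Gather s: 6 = 6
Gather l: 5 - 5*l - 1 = 4 - 5*l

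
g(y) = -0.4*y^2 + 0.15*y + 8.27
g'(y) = 0.15 - 0.8*y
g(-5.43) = -4.34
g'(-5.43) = 4.49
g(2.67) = 5.82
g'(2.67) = -1.99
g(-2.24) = 5.93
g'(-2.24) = 1.94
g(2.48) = 6.18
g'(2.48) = -1.83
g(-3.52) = 2.79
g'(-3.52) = 2.97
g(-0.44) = 8.13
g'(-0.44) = 0.50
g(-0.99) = 7.73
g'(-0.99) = 0.94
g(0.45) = 8.26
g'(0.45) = -0.21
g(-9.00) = -25.48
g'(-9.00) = 7.35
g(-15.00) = -83.98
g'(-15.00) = 12.15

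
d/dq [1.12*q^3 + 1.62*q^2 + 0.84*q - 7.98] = 3.36*q^2 + 3.24*q + 0.84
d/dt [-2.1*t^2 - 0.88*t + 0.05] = -4.2*t - 0.88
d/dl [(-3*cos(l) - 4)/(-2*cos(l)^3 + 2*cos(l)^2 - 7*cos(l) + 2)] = (12*cos(l)^3 + 18*cos(l)^2 - 16*cos(l) + 34)*sin(l)/(-17*cos(l)/2 + cos(2*l) - cos(3*l)/2 + 3)^2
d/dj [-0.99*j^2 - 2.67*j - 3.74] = -1.98*j - 2.67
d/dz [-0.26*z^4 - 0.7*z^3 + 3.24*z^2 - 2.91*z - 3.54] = -1.04*z^3 - 2.1*z^2 + 6.48*z - 2.91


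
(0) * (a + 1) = 0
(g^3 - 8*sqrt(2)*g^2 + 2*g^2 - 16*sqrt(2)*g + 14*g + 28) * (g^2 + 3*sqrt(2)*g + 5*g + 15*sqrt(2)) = g^5 - 5*sqrt(2)*g^4 + 7*g^4 - 35*sqrt(2)*g^3 - 24*g^3 - 238*g^2 - 8*sqrt(2)*g^2 - 340*g + 294*sqrt(2)*g + 420*sqrt(2)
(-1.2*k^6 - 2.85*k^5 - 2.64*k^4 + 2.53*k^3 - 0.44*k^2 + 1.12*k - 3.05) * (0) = 0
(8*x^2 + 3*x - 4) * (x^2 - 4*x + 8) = 8*x^4 - 29*x^3 + 48*x^2 + 40*x - 32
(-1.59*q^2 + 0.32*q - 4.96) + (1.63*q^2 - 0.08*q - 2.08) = 0.0399999999999998*q^2 + 0.24*q - 7.04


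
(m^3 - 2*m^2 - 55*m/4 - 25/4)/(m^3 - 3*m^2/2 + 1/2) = (2*m^2 - 5*m - 25)/(2*(m^2 - 2*m + 1))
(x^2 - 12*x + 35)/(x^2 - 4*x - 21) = (x - 5)/(x + 3)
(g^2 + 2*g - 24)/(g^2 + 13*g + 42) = (g - 4)/(g + 7)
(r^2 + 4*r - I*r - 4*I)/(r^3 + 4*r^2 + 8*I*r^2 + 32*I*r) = (r - I)/(r*(r + 8*I))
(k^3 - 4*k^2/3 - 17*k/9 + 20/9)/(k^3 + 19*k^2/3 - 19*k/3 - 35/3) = (3*k^2 + k - 4)/(3*(k^2 + 8*k + 7))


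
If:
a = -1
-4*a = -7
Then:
No Solution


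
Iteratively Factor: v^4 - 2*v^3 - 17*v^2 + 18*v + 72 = (v - 3)*(v^3 + v^2 - 14*v - 24) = (v - 3)*(v + 2)*(v^2 - v - 12) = (v - 3)*(v + 2)*(v + 3)*(v - 4)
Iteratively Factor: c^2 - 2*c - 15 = (c + 3)*(c - 5)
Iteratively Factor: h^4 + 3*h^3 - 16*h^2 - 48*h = (h + 4)*(h^3 - h^2 - 12*h) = (h - 4)*(h + 4)*(h^2 + 3*h) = (h - 4)*(h + 3)*(h + 4)*(h)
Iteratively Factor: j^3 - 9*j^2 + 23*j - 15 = (j - 1)*(j^2 - 8*j + 15) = (j - 5)*(j - 1)*(j - 3)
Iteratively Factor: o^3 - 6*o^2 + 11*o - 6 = (o - 3)*(o^2 - 3*o + 2) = (o - 3)*(o - 2)*(o - 1)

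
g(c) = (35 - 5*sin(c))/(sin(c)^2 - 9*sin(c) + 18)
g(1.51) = 3.00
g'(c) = (35 - 5*sin(c))*(-2*sin(c)*cos(c) + 9*cos(c))/(sin(c)^2 - 9*sin(c) + 18)^2 - 5*cos(c)/(sin(c)^2 - 9*sin(c) + 18)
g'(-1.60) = -0.01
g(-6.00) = 2.16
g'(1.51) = 0.10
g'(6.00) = 0.55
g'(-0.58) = 0.41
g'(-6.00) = 0.82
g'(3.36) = -0.59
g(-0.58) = 1.62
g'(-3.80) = -0.88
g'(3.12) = -0.70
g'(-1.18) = 0.15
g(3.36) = 1.80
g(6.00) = 1.77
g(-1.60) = 1.43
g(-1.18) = 1.46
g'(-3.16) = -0.70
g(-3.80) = 2.48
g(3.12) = 1.96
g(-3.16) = 1.96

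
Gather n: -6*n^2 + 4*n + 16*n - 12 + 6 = -6*n^2 + 20*n - 6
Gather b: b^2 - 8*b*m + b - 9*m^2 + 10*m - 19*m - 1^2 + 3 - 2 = b^2 + b*(1 - 8*m) - 9*m^2 - 9*m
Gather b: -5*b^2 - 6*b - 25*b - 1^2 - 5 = -5*b^2 - 31*b - 6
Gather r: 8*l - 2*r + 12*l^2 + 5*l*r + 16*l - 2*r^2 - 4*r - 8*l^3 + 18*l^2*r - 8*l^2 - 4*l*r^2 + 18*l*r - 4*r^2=-8*l^3 + 4*l^2 + 24*l + r^2*(-4*l - 6) + r*(18*l^2 + 23*l - 6)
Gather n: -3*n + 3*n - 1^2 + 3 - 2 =0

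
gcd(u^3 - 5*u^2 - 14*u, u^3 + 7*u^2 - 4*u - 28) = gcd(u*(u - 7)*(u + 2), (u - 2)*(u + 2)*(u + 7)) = u + 2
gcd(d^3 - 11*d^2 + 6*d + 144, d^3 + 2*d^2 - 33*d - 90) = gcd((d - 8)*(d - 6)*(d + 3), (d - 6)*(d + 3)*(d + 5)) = d^2 - 3*d - 18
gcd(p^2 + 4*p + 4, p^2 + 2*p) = p + 2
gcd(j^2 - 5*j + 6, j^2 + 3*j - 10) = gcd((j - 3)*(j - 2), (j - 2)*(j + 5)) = j - 2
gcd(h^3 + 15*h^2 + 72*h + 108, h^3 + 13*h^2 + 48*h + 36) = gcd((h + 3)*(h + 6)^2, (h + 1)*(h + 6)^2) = h^2 + 12*h + 36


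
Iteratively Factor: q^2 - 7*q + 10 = (q - 5)*(q - 2)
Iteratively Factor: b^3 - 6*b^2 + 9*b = (b)*(b^2 - 6*b + 9) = b*(b - 3)*(b - 3)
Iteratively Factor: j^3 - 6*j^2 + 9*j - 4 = (j - 1)*(j^2 - 5*j + 4) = (j - 1)^2*(j - 4)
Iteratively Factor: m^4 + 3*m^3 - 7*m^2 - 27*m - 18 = (m + 1)*(m^3 + 2*m^2 - 9*m - 18) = (m + 1)*(m + 3)*(m^2 - m - 6) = (m - 3)*(m + 1)*(m + 3)*(m + 2)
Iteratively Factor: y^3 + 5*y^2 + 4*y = (y + 1)*(y^2 + 4*y) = y*(y + 1)*(y + 4)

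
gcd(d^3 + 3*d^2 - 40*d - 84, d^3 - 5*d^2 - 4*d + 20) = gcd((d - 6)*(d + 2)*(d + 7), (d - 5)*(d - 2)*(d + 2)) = d + 2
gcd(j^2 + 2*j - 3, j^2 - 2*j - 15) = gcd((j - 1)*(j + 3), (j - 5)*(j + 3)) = j + 3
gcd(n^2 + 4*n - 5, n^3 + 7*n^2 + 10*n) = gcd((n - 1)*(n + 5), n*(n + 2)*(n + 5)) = n + 5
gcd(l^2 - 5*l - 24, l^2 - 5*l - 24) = l^2 - 5*l - 24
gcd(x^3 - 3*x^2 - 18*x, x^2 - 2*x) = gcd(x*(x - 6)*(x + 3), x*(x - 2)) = x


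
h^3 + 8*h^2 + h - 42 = (h - 2)*(h + 3)*(h + 7)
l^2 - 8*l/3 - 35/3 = (l - 5)*(l + 7/3)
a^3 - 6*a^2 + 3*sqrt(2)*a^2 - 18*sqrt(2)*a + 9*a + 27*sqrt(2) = (a - 3)^2*(a + 3*sqrt(2))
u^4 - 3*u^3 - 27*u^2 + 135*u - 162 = (u - 3)^3*(u + 6)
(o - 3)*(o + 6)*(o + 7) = o^3 + 10*o^2 + 3*o - 126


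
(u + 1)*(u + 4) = u^2 + 5*u + 4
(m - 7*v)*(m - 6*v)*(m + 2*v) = m^3 - 11*m^2*v + 16*m*v^2 + 84*v^3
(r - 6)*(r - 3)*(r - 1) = r^3 - 10*r^2 + 27*r - 18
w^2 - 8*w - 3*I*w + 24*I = (w - 8)*(w - 3*I)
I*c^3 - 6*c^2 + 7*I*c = c*(c + 7*I)*(I*c + 1)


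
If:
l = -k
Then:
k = -l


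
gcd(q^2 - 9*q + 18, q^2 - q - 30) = q - 6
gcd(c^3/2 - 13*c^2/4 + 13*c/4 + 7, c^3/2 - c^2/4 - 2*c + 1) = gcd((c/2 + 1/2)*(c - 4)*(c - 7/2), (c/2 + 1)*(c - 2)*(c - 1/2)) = 1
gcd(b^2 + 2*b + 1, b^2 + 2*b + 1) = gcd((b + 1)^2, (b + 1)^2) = b^2 + 2*b + 1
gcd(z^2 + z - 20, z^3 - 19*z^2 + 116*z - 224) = z - 4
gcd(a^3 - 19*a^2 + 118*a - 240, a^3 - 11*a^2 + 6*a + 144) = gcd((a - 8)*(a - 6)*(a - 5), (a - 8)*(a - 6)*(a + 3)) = a^2 - 14*a + 48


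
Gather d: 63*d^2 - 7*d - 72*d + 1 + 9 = 63*d^2 - 79*d + 10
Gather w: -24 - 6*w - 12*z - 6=-6*w - 12*z - 30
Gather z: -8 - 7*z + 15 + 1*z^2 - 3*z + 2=z^2 - 10*z + 9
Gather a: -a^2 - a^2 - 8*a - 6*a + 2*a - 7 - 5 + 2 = -2*a^2 - 12*a - 10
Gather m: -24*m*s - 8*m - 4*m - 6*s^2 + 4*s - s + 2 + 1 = m*(-24*s - 12) - 6*s^2 + 3*s + 3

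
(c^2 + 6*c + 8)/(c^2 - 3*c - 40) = (c^2 + 6*c + 8)/(c^2 - 3*c - 40)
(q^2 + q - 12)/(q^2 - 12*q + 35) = (q^2 + q - 12)/(q^2 - 12*q + 35)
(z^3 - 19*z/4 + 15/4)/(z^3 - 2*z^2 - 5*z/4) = (-4*z^3 + 19*z - 15)/(z*(-4*z^2 + 8*z + 5))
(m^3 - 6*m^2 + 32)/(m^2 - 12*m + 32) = (m^2 - 2*m - 8)/(m - 8)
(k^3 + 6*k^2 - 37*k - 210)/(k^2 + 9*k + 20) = (k^2 + k - 42)/(k + 4)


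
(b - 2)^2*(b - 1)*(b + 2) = b^4 - 3*b^3 - 2*b^2 + 12*b - 8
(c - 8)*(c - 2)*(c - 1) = c^3 - 11*c^2 + 26*c - 16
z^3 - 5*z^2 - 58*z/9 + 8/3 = (z - 6)*(z - 1/3)*(z + 4/3)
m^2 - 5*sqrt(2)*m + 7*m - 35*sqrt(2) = (m + 7)*(m - 5*sqrt(2))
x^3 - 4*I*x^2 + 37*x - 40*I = (x - 8*I)*(x - I)*(x + 5*I)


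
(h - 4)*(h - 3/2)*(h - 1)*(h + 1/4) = h^4 - 25*h^3/4 + 79*h^2/8 - 25*h/8 - 3/2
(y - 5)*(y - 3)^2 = y^3 - 11*y^2 + 39*y - 45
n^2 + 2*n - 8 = (n - 2)*(n + 4)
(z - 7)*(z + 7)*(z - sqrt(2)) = z^3 - sqrt(2)*z^2 - 49*z + 49*sqrt(2)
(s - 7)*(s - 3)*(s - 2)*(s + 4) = s^4 - 8*s^3 - 7*s^2 + 122*s - 168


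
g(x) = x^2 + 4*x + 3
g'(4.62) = 13.24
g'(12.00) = 28.00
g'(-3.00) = -2.00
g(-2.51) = -0.74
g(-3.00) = 0.00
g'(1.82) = 7.64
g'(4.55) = 13.10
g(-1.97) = -1.00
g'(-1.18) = 1.64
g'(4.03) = 12.06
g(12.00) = 195.00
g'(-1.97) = 0.06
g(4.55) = 41.90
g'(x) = 2*x + 4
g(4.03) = 35.36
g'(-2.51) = -1.02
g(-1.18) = -0.33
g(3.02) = 24.20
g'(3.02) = 10.04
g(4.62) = 42.82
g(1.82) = 13.59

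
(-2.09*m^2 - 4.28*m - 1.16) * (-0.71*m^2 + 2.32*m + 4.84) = 1.4839*m^4 - 1.81*m^3 - 19.2216*m^2 - 23.4064*m - 5.6144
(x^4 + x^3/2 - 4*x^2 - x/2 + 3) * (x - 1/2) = x^5 - 17*x^3/4 + 3*x^2/2 + 13*x/4 - 3/2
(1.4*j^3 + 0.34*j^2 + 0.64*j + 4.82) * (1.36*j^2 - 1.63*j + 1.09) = 1.904*j^5 - 1.8196*j^4 + 1.8422*j^3 + 5.8826*j^2 - 7.159*j + 5.2538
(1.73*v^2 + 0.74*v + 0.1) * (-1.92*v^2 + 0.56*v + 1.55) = -3.3216*v^4 - 0.452*v^3 + 2.9039*v^2 + 1.203*v + 0.155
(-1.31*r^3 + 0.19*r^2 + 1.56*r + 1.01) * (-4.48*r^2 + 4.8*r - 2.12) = 5.8688*r^5 - 7.1392*r^4 - 3.2996*r^3 + 2.5604*r^2 + 1.5408*r - 2.1412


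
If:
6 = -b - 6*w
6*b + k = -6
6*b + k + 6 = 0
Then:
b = -6*w - 6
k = 36*w + 30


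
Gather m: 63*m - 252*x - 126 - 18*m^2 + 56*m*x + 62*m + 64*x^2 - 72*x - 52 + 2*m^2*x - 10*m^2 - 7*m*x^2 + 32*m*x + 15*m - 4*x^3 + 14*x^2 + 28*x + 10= m^2*(2*x - 28) + m*(-7*x^2 + 88*x + 140) - 4*x^3 + 78*x^2 - 296*x - 168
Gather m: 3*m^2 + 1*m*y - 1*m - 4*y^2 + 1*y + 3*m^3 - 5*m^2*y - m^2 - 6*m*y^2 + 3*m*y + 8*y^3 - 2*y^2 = 3*m^3 + m^2*(2 - 5*y) + m*(-6*y^2 + 4*y - 1) + 8*y^3 - 6*y^2 + y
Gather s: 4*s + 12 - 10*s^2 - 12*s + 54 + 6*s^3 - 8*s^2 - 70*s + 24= 6*s^3 - 18*s^2 - 78*s + 90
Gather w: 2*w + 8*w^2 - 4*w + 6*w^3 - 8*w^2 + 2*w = 6*w^3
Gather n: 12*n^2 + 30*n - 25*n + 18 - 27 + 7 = 12*n^2 + 5*n - 2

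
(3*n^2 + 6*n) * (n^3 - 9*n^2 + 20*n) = 3*n^5 - 21*n^4 + 6*n^3 + 120*n^2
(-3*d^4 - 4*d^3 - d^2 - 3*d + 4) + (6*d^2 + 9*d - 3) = -3*d^4 - 4*d^3 + 5*d^2 + 6*d + 1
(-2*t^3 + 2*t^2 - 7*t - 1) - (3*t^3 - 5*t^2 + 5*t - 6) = -5*t^3 + 7*t^2 - 12*t + 5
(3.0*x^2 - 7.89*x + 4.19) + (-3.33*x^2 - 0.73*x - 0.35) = -0.33*x^2 - 8.62*x + 3.84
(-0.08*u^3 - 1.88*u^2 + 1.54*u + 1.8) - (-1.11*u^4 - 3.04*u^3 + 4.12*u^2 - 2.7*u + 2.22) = 1.11*u^4 + 2.96*u^3 - 6.0*u^2 + 4.24*u - 0.42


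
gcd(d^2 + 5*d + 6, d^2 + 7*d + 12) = d + 3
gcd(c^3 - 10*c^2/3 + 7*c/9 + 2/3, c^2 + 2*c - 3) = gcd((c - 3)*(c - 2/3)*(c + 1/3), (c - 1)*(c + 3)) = 1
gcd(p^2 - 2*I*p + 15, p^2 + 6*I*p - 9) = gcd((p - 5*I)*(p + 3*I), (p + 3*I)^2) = p + 3*I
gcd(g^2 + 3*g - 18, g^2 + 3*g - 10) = 1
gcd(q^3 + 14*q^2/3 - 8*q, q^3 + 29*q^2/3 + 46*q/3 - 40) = q^2 + 14*q/3 - 8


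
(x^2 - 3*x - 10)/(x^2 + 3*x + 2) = (x - 5)/(x + 1)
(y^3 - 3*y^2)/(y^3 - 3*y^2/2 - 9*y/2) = 2*y/(2*y + 3)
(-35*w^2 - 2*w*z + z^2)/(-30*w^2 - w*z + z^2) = (-7*w + z)/(-6*w + z)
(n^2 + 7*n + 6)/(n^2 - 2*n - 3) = (n + 6)/(n - 3)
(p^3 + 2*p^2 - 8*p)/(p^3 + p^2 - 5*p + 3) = p*(p^2 + 2*p - 8)/(p^3 + p^2 - 5*p + 3)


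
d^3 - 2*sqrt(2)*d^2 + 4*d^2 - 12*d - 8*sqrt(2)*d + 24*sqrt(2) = (d - 2)*(d + 6)*(d - 2*sqrt(2))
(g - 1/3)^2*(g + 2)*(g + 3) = g^4 + 13*g^3/3 + 25*g^2/9 - 31*g/9 + 2/3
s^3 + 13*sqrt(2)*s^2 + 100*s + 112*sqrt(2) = (s + 2*sqrt(2))*(s + 4*sqrt(2))*(s + 7*sqrt(2))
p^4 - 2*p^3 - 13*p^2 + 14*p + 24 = (p - 4)*(p - 2)*(p + 1)*(p + 3)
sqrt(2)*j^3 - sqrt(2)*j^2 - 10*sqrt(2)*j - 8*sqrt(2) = (j - 4)*(j + 2)*(sqrt(2)*j + sqrt(2))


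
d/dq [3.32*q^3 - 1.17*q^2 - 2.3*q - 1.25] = 9.96*q^2 - 2.34*q - 2.3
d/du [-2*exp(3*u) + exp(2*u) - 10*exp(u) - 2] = 2*(-3*exp(2*u) + exp(u) - 5)*exp(u)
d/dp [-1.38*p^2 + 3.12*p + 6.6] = 3.12 - 2.76*p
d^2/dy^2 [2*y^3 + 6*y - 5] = 12*y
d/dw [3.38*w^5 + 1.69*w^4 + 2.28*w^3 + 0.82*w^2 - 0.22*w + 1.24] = 16.9*w^4 + 6.76*w^3 + 6.84*w^2 + 1.64*w - 0.22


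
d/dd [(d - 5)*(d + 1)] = 2*d - 4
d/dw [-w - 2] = -1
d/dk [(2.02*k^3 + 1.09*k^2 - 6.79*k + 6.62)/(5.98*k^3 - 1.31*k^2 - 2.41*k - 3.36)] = (-9.1644*k^4 + 71.472*k^3 - 150.6462*k^2 + 10.0196*k + 38.7686)/(35.7604*k^6 - 15.6676*k^5 - 27.1075*k^4 - 33.8714*k^3 + 14.6113*k^2 + 16.1952*k + 11.2896)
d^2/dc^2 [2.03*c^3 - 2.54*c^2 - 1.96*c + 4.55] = 12.18*c - 5.08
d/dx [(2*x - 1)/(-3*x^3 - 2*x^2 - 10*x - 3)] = (12*x^3 - 5*x^2 - 4*x - 16)/(9*x^6 + 12*x^5 + 64*x^4 + 58*x^3 + 112*x^2 + 60*x + 9)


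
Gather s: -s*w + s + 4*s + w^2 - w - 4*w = s*(5 - w) + w^2 - 5*w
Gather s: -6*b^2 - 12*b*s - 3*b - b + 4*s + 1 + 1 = -6*b^2 - 4*b + s*(4 - 12*b) + 2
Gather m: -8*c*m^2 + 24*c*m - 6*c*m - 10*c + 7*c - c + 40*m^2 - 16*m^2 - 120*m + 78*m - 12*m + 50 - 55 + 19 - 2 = -4*c + m^2*(24 - 8*c) + m*(18*c - 54) + 12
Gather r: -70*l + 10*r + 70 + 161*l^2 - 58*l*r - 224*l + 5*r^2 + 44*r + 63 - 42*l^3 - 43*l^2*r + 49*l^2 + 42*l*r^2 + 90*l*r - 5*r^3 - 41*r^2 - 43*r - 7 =-42*l^3 + 210*l^2 - 294*l - 5*r^3 + r^2*(42*l - 36) + r*(-43*l^2 + 32*l + 11) + 126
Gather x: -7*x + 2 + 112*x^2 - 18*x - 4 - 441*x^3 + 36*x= -441*x^3 + 112*x^2 + 11*x - 2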